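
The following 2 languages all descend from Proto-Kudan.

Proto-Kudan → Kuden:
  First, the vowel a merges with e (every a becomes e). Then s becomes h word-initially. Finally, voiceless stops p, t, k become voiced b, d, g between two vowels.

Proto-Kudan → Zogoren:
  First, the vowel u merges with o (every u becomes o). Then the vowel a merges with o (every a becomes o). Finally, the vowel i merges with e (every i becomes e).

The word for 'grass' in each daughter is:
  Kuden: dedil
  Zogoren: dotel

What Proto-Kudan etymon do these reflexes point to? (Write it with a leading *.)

*datil

Position 4: Kuden has i, Zogoren has e. Kuden preserves i here (none of its changes turn any other segment into i), so the proto-segment is *i.
Position 2: Kuden has e, Zogoren has o. Taking the neighbouring segments as reconstructed: Kuden e could go back to *a or *e; Zogoren o could go back to *a or *o or *u — the one source consistent with every daughter is *a.
Verify the candidate proto-form against each daughter:
Kuden: start from *datil.
  rule 1 (vowel merger): datil → detil
  rule 2: no change — detil
  rule 3 (intervocalic voicing): detil → dedil
  ⇒ Kuden dedil
Zogoren: *datil > dotil > dotel  (by vowel merger, vowel merger)
Only *datil yields all of Kuden dedil, Zogoren dotel.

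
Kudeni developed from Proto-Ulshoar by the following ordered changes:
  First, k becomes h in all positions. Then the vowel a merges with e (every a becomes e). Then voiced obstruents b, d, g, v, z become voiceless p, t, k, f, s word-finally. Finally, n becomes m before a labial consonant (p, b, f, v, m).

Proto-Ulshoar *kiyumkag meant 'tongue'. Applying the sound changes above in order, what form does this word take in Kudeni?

hiyumhek

Kudeni: *kiyumkag
  kiyumkag → hiyumhag   [unconditioned shift]
  hiyumhag → hiyumheg   [vowel merger]
  hiyumheg → hiyumhek   [final devoicing]
  hiyumhek (rule 4 does not apply)
  giving Kudeni hiyumhek.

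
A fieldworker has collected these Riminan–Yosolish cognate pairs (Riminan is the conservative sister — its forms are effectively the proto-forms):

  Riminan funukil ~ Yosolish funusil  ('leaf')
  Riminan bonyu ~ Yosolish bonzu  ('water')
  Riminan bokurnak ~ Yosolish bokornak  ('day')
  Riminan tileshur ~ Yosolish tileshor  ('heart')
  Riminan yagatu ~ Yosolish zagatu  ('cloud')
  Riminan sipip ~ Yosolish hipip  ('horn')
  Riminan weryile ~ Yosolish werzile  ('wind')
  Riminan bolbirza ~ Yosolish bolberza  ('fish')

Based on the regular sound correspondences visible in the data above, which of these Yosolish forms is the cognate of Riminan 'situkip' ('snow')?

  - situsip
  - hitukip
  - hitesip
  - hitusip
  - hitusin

sipip ~ hipip — Riminan s corresponds to Yosolish h word-initially before a front vowel.
funukil ~ funusil — Riminan k corresponds to Yosolish s between vowels (before a front vowel).
Applying these to Riminan 'situkip':
  situkip → hitukip   (s→h word-initially before a front vowel)
  hitukip → hitusip   (k→s between vowels (before a front vowel))
So the Yosolish cognate is 'hitusip'.

hitusip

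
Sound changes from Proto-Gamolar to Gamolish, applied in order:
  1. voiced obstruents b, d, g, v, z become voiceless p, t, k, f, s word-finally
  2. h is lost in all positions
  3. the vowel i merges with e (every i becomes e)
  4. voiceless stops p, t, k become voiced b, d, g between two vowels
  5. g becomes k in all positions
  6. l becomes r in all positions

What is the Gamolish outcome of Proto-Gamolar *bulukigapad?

Gamolish: start from *bulukigapad.
  rule 1 (final devoicing): bulukigapad → bulukigapat
  rule 2: no change — bulukigapat
  rule 3 (vowel merger): bulukigapat → bulukegapat
  rule 4 (intervocalic voicing): bulukegapat → bulugegabat
  rule 5 (unconditioned shift): bulugegabat → bulukekabat
  rule 6 (unconditioned shift): bulukekabat → burukekabat
  ⇒ Gamolish burukekabat

burukekabat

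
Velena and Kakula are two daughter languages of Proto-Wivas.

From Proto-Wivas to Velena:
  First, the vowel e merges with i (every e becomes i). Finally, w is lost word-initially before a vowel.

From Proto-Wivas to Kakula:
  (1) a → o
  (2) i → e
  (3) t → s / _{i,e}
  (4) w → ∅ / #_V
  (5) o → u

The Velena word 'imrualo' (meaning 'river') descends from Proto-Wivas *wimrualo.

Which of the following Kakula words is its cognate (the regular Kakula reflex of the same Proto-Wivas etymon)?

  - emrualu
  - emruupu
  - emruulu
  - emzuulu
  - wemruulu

emruulu

Kakula: *wimrualo > wimruolo > wemruolo > emruolo > emruulu  (by vowel merger, vowel merger, glide loss, vowel merger)
Among the options, 'emruulu' alone shows every Kakula change applied in order.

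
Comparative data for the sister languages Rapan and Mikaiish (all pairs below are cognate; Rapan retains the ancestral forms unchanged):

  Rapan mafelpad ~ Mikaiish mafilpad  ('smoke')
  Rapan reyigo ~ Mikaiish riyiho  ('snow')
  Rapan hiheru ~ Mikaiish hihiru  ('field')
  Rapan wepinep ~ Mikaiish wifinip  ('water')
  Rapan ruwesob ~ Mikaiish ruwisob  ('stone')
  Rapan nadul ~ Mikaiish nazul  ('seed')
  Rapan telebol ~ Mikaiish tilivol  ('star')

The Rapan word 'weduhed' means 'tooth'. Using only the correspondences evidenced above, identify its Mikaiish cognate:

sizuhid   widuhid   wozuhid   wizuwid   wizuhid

mafelpad ~ mafilpad, reyigo ~ riyiho — Rapan e corresponds to Mikaiish i after a consonant, before a consonant other than r, m, n, p, b, f, v.
nadul ~ nazul — Rapan d corresponds to Mikaiish z between vowels (before a back vowel).
Applying these to Rapan 'weduhed':
  weduhed → widuhed   (e→i after a consonant, before a consonant other than r, m, n, p, b, f, v)
  widuhed → wizuhed   (d→z between vowels (before a back vowel))
  wizuhed → wizuhid   (e→i after a consonant, before a consonant other than r, m, n, p, b, f, v)
So the Mikaiish cognate is 'wizuhid'.

wizuhid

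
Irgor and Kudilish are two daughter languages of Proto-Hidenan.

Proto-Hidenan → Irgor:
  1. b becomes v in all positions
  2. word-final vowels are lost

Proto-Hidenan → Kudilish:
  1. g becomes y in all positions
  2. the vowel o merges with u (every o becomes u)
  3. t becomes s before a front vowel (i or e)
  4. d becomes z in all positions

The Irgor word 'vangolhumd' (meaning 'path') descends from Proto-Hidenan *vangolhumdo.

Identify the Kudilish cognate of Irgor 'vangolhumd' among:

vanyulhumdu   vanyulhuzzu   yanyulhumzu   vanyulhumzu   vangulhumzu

Kudilish: start from *vangolhumdo.
  rule 1 (unconditioned shift): vangolhumdo → vanyolhumdo
  rule 2 (vowel merger): vanyolhumdo → vanyulhumdu
  rule 3: no change — vanyulhumdu
  rule 4 (unconditioned shift): vanyulhumdu → vanyulhumzu
  ⇒ Kudilish vanyulhumzu
Among the options, 'vanyulhumzu' alone shows every Kudilish change applied in order.

vanyulhumzu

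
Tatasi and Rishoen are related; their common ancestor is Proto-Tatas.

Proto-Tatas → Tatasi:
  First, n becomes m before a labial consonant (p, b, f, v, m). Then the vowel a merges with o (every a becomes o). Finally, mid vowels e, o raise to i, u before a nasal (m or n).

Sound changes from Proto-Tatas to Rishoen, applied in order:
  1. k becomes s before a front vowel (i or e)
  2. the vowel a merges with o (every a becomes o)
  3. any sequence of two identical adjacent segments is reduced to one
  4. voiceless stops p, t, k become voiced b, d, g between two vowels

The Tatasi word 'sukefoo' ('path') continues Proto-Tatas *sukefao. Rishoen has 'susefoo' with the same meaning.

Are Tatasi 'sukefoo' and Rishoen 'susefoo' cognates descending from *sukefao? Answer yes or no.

Derive the expected Rishoen reflex of *sukefao:
Rishoen: *sukefao
  sukefao → susefao   [palatalisation]
  susefao → susefoo   [vowel merger]
  susefoo → susefo   [degemination]
  susefo (rule 4 does not apply)
  giving Rishoen susefo.
The regular Rishoen reflex would be 'susefo', but the attested form is 'susefoo'. The correspondence is irregular, so they are not cognates (the Rishoen form has a different source).

no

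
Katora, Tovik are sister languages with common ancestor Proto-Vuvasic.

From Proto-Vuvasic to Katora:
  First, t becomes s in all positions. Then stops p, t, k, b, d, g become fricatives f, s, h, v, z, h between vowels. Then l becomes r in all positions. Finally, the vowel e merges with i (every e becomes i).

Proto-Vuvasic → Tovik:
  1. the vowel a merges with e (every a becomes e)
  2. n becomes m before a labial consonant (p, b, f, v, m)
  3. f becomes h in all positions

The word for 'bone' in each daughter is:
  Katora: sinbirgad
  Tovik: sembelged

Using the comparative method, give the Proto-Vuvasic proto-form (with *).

Position 2: Katora has i, Tovik has e. Taking the neighbouring segments as reconstructed: Katora i could go back to *e or *i; Tovik e could go back to *a or *e — the one source consistent with every daughter is *e.
Position 8: Katora has a, Tovik has e. Katora preserves a here (none of its changes turn any other segment into a), so the proto-segment is *a.
Position 3: Katora has n, Tovik has m. Katora preserves n here (none of its changes turn any other segment into n), so the proto-segment is *n.
This points to *senbelgad. Verify forward in each daughter:
Katora: *senbelgad > senbergad > sinbirgad  (by unconditioned shift, vowel merger)
Tovik: *senbelgad > senbelged > sembelged  (by vowel merger, nasal place assimilation)
Only *senbelgad yields all of Katora sinbirgad, Tovik sembelged.

*senbelgad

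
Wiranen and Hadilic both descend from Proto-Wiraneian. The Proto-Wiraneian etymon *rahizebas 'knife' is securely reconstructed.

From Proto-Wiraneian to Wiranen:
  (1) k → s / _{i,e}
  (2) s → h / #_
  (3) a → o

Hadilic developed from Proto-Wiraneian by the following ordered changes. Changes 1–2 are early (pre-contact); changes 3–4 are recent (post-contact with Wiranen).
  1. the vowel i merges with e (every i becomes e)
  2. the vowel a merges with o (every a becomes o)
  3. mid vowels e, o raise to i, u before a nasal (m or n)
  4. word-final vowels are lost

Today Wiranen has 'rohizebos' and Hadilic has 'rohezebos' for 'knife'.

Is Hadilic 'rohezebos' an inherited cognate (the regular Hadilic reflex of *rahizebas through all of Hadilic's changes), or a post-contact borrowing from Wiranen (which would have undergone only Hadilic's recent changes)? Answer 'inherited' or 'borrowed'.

inherited

If inherited, *rahizebas would pass through all of Hadilic's changes:
Hadilic: *rahizebas
  rahizebas → rahezebas   [vowel merger]
  rahezebas → rohezebos   [vowel merger]
  rohezebos (rule 3 does not apply)
  rohezebos (rule 4 does not apply)
  giving Hadilic rohezebos.
If borrowed from Wiranen 'rohizebos' after the early changes, it would undergo only the recent ones:
  rule 3 (pre-nasal raising): no change (rohizebos)
  rule 4 (apocope): no change (rohizebos)
  ⇒ as a loan: rohizebos
Hadilic 'rohezebos' matches the inherited outcome exactly, so it is an inherited cognate, not a loan.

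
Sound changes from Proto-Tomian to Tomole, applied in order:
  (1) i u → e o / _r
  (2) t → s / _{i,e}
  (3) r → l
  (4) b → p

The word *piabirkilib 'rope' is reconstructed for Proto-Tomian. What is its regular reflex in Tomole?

Tomole: *piabirkilib
  piabirkilib → piaberkilib   [pre-rhotic lowering]
  piaberkilib (rule 2 does not apply)
  piaberkilib → piabelkilib   [unconditioned shift]
  piabelkilib → piapelkilip   [unconditioned shift]
  giving Tomole piapelkilip.

piapelkilip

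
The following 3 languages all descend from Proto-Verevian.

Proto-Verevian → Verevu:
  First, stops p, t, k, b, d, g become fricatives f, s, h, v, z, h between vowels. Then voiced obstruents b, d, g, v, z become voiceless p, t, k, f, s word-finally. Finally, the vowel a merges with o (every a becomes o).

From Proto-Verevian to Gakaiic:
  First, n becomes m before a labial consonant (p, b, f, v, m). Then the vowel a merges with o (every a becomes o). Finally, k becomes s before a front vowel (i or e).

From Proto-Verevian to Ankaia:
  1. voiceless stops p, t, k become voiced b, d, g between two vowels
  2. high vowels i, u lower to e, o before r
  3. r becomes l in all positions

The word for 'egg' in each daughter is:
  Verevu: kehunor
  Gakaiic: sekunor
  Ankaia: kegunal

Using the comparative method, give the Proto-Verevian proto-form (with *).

Position 6: Verevu has o, Gakaiic has o, Ankaia has a. Ankaia preserves a here (none of its changes turn any other segment into a), so the proto-segment is *a.
Position 7: Verevu has r, Gakaiic has r, Ankaia has l. Verevu preserves r here (none of its changes turn any other segment into r), so the proto-segment is *r.
Position 3: Verevu has h, Gakaiic has k, Ankaia has g. Gakaiic preserves k here (none of its changes turn any other segment into k), so the proto-segment is *k.
Verify the candidate proto-form against each daughter:
Verevu: *kekunar
  kekunar → kehunar   [intervocalic lenition]
  kehunar (rule 2 does not apply)
  kehunar → kehunor   [vowel merger]
  giving Verevu kehunor.
Gakaiic: start from *kekunar.
  rule 1: no change — kekunar
  rule 2 (vowel merger): kekunar → kekunor
  rule 3 (palatalisation): kekunor → sekunor
  ⇒ Gakaiic sekunor
Ankaia: *kekunar > kegunar > kegunal  (by intervocalic voicing, unconditioned shift)
No other proto-form is consistent with every reflex, so the reconstruction is *kekunar.

*kekunar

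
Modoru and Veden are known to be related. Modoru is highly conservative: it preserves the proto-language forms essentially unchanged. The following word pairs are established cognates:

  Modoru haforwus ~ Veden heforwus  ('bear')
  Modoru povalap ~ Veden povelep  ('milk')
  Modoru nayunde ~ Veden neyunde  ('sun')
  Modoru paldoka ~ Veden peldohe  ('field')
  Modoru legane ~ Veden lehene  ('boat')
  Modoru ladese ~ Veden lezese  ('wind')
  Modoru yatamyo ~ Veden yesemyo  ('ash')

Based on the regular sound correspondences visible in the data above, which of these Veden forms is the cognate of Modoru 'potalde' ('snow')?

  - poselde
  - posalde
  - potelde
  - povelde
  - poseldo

yatamyo ~ yesemyo — Modoru t corresponds to Veden s between vowels (before a back vowel).
povalap ~ povelep, nayunde ~ neyunde — Modoru a corresponds to Veden e after a consonant, before a consonant other than r, m, n, p, b, f, v.
Applying these to Modoru 'potalde':
  potalde → posalde   (t→s between vowels (before a back vowel))
  posalde → poselde   (a→e after a consonant, before a consonant other than r, m, n, p, b, f, v)
So the Veden cognate is 'poselde'.

poselde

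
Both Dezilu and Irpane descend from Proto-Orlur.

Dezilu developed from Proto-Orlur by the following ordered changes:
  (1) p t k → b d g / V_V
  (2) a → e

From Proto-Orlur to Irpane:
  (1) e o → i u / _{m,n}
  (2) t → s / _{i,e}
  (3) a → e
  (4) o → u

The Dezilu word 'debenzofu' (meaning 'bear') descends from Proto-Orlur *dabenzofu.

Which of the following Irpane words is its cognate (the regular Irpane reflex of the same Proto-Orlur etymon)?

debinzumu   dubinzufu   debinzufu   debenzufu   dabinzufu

debinzufu

Irpane: *dabenzofu > dabinzofu > debinzofu > debinzufu  (by pre-nasal raising, vowel merger, vowel merger)
Among the options, 'debinzufu' alone shows every Irpane change applied in order.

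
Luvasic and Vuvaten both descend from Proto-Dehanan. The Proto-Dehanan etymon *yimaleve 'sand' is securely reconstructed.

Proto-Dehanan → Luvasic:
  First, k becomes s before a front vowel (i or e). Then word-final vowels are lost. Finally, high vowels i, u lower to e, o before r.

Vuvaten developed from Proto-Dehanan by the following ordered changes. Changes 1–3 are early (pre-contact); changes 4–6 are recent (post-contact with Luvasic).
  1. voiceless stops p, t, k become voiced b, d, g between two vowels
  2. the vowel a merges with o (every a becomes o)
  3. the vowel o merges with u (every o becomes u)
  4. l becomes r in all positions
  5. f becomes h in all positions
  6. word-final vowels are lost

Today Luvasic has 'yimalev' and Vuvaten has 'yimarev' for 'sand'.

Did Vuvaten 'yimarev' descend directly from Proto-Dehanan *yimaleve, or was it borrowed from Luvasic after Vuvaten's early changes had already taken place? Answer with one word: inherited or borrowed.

If inherited, *yimaleve would pass through all of Vuvaten's changes:
Vuvaten: *yimaleve > yimoleve > yimuleve > yimureve > yimurev  (by vowel merger, vowel merger, unconditioned shift, apocope)
If borrowed from Luvasic 'yimalev' after the early changes, it would undergo only the recent ones:
  rule 4 (unconditioned shift): yimalev → yimarev
  rule 5 (unconditioned shift): no change (yimarev)
  rule 6 (apocope): no change (yimarev)
  ⇒ as a loan: yimarev
Vuvaten 'yimarev' matches the loan outcome 'yimarev', not the inherited 'yimurev' — it skipped the early Vuvaten changes, so it was borrowed from Luvasic.

borrowed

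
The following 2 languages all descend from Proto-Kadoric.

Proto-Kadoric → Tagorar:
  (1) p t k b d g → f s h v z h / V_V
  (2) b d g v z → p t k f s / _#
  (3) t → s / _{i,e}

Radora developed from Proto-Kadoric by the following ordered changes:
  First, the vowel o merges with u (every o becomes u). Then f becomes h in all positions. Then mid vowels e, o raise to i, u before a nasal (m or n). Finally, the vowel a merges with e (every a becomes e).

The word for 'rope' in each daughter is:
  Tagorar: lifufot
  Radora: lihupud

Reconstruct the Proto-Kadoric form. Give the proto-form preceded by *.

Position 5: Tagorar has f, Radora has p. Radora preserves p here (none of its changes turn any other segment into p), so the proto-segment is *p.
Position 7: Tagorar has t, Radora has d. Radora preserves d here (none of its changes turn any other segment into d), so the proto-segment is *d.
This points to *lifupod. Verify forward in each daughter:
Tagorar: *lifupod > lifufod > lifufot  (by intervocalic lenition, final devoicing)
Radora: *lifupod
  lifupod → lifupud   [vowel merger]
  lifupud → lihupud   [unconditioned shift]
  lihupud (rule 3 does not apply)
  lihupud (rule 4 does not apply)
  giving Radora lihupud.
*lifupod is the unique common source.

*lifupod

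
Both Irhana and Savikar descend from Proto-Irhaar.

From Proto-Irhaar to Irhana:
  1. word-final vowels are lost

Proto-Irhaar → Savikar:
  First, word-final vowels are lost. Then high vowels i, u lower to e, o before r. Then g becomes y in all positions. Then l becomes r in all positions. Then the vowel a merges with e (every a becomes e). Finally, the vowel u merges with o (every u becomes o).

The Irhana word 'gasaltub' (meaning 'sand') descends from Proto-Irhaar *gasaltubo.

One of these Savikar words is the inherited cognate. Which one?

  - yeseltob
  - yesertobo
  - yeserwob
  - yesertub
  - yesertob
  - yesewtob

Savikar: *gasaltubo
  gasaltubo → gasaltub   [apocope]
  gasaltub (rule 2 does not apply)
  gasaltub → yasaltub   [unconditioned shift]
  yasaltub → yasartub   [unconditioned shift]
  yasartub → yesertub   [vowel merger]
  yesertub → yesertob   [vowel merger]
  giving Savikar yesertob.
Only 'yesertob' matches the regular Savikar development of *gasaltubo.

yesertob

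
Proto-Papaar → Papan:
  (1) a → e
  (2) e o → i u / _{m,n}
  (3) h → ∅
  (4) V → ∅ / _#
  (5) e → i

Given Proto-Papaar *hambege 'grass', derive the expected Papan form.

Papan: start from *hambege.
  rule 1 (vowel merger): hambege → hembege
  rule 2 (pre-nasal raising): hembege → himbege
  rule 3 (h-loss): himbege → imbege
  rule 4 (apocope): imbege → imbeg
  rule 5 (vowel merger): imbeg → imbig
  ⇒ Papan imbig

imbig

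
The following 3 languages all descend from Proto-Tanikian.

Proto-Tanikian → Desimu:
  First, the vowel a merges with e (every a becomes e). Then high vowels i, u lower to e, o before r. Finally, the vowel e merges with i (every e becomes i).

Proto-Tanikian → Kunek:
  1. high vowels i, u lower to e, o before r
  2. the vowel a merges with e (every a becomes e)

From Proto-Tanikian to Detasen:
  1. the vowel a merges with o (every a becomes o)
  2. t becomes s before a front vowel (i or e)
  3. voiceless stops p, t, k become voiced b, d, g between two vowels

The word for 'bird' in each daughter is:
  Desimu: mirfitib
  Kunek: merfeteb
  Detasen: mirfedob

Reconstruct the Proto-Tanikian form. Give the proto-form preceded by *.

Position 7: Desimu has i, Kunek has e, Detasen has o. Taking the neighbouring segments as reconstructed: Desimu i could go back to *a or *e or *i; Kunek e could go back to *a or *e; Detasen o could go back to *a or *o — the one source consistent with every daughter is *a.
Position 6: Desimu has t, Kunek has t, Detasen has d. Desimu preserves t here (none of its changes turn any other segment into t), so the proto-segment is *t.
Position 5: Desimu has i, Kunek has e, Detasen has e. Detasen preserves e here (none of its changes turn any other segment into e), so the proto-segment is *e.
Verify the candidate proto-form against each daughter:
Desimu: *mirfetab > mirfeteb > merfeteb > mirfitib  (by vowel merger, pre-rhotic lowering, vowel merger)
Kunek: start from *mirfetab.
  rule 1 (pre-rhotic lowering): mirfetab → merfetab
  rule 2 (vowel merger): merfetab → merfeteb
  ⇒ Kunek merfeteb
Detasen: start from *mirfetab.
  rule 1 (vowel merger): mirfetab → mirfetob
  rule 2: no change — mirfetob
  rule 3 (intervocalic voicing): mirfetob → mirfedob
  ⇒ Detasen mirfedob
No other proto-form is consistent with every reflex, so the reconstruction is *mirfetab.

*mirfetab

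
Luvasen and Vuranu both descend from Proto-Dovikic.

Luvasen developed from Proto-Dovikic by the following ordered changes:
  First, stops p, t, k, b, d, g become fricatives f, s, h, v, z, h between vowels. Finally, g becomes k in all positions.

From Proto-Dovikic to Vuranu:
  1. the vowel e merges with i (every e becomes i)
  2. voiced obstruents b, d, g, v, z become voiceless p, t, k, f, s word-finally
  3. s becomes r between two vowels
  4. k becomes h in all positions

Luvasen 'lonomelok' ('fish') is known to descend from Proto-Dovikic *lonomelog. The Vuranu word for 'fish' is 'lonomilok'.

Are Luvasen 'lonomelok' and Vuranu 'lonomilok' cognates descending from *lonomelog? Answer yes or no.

Derive the expected Vuranu reflex of *lonomelog:
Vuranu: *lonomelog
  lonomelog → lonomilog   [vowel merger]
  lonomilog → lonomilok   [final devoicing]
  lonomilok (rule 3 does not apply)
  lonomilok → lonomiloh   [unconditioned shift]
  giving Vuranu lonomiloh.
The regular Vuranu reflex would be 'lonomiloh', but the attested form is 'lonomilok'. The correspondence is irregular, so they are not cognates (the Vuranu form has a different source).

no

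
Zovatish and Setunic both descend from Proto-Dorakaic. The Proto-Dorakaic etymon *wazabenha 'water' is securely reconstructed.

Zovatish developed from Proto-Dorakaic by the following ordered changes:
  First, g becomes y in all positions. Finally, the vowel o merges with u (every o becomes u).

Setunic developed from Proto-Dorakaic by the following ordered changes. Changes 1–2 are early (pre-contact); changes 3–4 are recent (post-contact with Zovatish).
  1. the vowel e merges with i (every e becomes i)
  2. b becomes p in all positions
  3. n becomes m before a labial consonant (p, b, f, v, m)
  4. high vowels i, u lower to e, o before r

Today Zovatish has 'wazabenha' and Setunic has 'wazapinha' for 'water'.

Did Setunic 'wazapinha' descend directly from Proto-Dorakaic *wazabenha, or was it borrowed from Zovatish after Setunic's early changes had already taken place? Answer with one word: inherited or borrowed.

inherited

If inherited, *wazabenha would pass through all of Setunic's changes:
Setunic: *wazabenha
  wazabenha → wazabinha   [vowel merger]
  wazabinha → wazapinha   [unconditioned shift]
  wazapinha (rule 3 does not apply)
  wazapinha (rule 4 does not apply)
  giving Setunic wazapinha.
If borrowed from Zovatish 'wazabenha' after the early changes, it would undergo only the recent ones:
  rule 3 (nasal place assimilation): no change (wazabenha)
  rule 4 (pre-rhotic lowering): no change (wazabenha)
  ⇒ as a loan: wazabenha
Setunic 'wazapinha' matches the inherited outcome exactly, so it is an inherited cognate, not a loan.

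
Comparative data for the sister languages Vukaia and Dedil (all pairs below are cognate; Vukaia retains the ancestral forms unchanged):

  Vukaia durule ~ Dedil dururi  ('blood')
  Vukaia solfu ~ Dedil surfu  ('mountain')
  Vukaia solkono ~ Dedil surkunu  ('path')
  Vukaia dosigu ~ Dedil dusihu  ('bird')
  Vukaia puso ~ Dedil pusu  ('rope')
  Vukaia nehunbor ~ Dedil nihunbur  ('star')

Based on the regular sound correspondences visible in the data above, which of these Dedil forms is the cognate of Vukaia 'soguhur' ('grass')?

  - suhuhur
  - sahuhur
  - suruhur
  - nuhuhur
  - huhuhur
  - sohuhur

suhuhur

solfu ~ surfu, solkono ~ surkunu — Vukaia o corresponds to Dedil u after a consonant, before a consonant other than r, m, n, p, b, f, v.
dosigu ~ dusihu — Vukaia g corresponds to Dedil h between vowels (before a back vowel).
Applying these to Vukaia 'soguhur':
  soguhur → suguhur   (o→u after a consonant, before a consonant other than r, m, n, p, b, f, v)
  suguhur → suhuhur   (g→h between vowels (before a back vowel))
So the Dedil cognate is 'suhuhur'.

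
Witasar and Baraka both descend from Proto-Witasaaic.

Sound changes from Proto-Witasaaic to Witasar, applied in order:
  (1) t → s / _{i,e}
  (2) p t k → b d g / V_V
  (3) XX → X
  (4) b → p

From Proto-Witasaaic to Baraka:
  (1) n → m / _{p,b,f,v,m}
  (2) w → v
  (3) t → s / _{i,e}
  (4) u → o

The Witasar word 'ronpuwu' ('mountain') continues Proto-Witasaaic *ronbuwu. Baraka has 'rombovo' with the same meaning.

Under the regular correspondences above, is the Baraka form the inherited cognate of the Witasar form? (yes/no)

yes

Derive the expected Baraka reflex of *ronbuwu:
Baraka: *ronbuwu > rombuwu > rombuvu > rombovo  (by nasal place assimilation, unconditioned shift, vowel merger)
Baraka 'rombovo' matches the regular reflex exactly, so the pair is cognate.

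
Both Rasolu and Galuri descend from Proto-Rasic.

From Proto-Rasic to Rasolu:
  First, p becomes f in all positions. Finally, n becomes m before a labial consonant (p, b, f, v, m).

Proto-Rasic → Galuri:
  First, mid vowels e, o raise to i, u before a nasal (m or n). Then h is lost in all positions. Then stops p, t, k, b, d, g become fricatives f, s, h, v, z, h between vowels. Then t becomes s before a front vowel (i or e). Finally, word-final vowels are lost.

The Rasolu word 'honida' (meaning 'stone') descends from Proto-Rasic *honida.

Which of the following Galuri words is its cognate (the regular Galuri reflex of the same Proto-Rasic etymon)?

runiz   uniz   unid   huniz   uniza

uniz

Galuri: *honida > hunida > unida > uniza > uniz  (by pre-nasal raising, h-loss, intervocalic lenition, apocope)
The other candidates each miss or misapply at least one Galuri change.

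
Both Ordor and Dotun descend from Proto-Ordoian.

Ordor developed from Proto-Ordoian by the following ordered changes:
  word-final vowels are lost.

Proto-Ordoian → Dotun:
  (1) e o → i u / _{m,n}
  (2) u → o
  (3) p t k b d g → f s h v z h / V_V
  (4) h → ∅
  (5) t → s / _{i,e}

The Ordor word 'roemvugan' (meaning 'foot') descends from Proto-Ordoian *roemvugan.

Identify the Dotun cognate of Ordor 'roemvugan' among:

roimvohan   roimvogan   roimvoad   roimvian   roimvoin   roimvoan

Dotun: *roemvugan
  roemvugan → roimvugan   [pre-nasal raising]
  roimvugan → roimvogan   [vowel merger]
  roimvogan → roimvohan   [intervocalic lenition]
  roimvohan → roimvoan   [h-loss]
  roimvoan (rule 5 does not apply)
  giving Dotun roimvoan.
Among the options, 'roimvoan' alone shows every Dotun change applied in order.

roimvoan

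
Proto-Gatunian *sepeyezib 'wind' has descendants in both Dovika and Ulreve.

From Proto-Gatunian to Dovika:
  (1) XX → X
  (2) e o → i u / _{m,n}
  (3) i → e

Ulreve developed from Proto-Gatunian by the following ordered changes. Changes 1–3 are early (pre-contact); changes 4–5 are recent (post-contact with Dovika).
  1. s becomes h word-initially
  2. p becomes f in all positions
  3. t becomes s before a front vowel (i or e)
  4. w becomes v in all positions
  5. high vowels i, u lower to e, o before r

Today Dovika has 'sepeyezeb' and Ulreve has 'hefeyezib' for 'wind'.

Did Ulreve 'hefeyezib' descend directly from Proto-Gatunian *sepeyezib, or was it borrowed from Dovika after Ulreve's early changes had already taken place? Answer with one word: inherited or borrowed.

inherited

If inherited, *sepeyezib would pass through all of Ulreve's changes:
Ulreve: *sepeyezib
  sepeyezib → hepeyezib   [debuccalisation]
  hepeyezib → hefeyezib   [unconditioned shift]
  hefeyezib (rule 3 does not apply)
  hefeyezib (rule 4 does not apply)
  hefeyezib (rule 5 does not apply)
  giving Ulreve hefeyezib.
If borrowed from Dovika 'sepeyezeb' after the early changes, it would undergo only the recent ones:
  rule 4 (unconditioned shift): no change (sepeyezeb)
  rule 5 (pre-rhotic lowering): no change (sepeyezeb)
  ⇒ as a loan: sepeyezeb
Ulreve 'hefeyezib' matches the inherited outcome exactly, so it is an inherited cognate, not a loan.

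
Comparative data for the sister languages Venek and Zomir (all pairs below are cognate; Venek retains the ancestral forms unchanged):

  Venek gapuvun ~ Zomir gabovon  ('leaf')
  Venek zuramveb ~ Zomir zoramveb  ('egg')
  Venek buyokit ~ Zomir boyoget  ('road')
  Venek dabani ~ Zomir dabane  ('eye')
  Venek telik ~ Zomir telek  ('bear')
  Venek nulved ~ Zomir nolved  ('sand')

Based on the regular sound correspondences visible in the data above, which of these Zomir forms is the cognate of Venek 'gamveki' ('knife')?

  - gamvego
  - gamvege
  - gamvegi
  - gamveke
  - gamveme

gamvege

buyokit ~ boyoget — Venek k corresponds to Zomir g between vowels (before a front vowel).
dabani ~ dabane — Venek i corresponds to Zomir e word-finally.
Applying these to Venek 'gamveki':
  gamveki → gamvegi   (k→g between vowels (before a front vowel))
  gamvegi → gamvege   (i→e word-finally)
So the Zomir cognate is 'gamvege'.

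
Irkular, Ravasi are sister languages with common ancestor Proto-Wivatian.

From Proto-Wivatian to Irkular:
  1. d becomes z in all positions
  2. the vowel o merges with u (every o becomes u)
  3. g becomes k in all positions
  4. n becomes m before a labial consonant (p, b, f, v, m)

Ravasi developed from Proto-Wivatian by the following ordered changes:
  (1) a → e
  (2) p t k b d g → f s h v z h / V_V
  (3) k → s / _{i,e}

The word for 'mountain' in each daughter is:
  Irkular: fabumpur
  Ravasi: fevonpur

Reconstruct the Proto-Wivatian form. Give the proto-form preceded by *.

*fabonpur

Position 2: Irkular has a, Ravasi has e. Irkular preserves a here (none of its changes turn any other segment into a), so the proto-segment is *a.
Position 5: Irkular has m, Ravasi has n. Ravasi preserves n here (none of its changes turn any other segment into n), so the proto-segment is *n.
Position 3: Irkular has b, Ravasi has v. Irkular preserves b here (none of its changes turn any other segment into b), so the proto-segment is *b.
Continuing position by position gives *fabonpur; check it forward:
Irkular: start from *fabonpur.
  rule 1: no change — fabonpur
  rule 2 (vowel merger): fabonpur → fabunpur
  rule 3: no change — fabunpur
  rule 4 (nasal place assimilation): fabunpur → fabumpur
  ⇒ Irkular fabumpur
Ravasi: *fabonpur
  fabonpur → febonpur   [vowel merger]
  febonpur → fevonpur   [intervocalic lenition]
  fevonpur (rule 3 does not apply)
  giving Ravasi fevonpur.
*fabonpur is the unique common source.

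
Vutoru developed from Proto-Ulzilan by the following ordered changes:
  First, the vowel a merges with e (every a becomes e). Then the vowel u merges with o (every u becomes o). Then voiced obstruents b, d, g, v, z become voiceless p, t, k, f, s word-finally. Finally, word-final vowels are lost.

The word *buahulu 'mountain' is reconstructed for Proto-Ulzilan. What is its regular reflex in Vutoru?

Vutoru: *buahulu > buehulu > boeholo > boehol  (by vowel merger, vowel merger, apocope)

boehol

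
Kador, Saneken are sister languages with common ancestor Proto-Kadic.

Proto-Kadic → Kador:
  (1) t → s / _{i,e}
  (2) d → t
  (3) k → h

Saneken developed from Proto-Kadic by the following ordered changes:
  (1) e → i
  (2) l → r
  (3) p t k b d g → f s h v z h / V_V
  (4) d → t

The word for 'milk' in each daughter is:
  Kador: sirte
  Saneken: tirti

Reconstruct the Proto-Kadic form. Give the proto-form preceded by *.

*tirde

Position 1: Kador has s, Saneken has t. Taking the neighbouring segments as reconstructed: Kador s could go back to *t or *s; Saneken t could go back to *t or *d — the one source consistent with every daughter is *t.
Position 4: Kador has t, Saneken has t. Taking the neighbouring segments as reconstructed: Kador t can only go back to *d; Saneken t could go back to *t or *d — the one source consistent with every daughter is *d.
Verify the candidate proto-form against each daughter:
Kador: *tirde > sirde > sirte  (by palatalisation, unconditioned shift)
Saneken: start from *tirde.
  rule 1 (vowel merger): tirde → tirdi
  rule 2: no change — tirdi
  rule 3: no change — tirdi
  rule 4 (unconditioned shift): tirdi → tirti
  ⇒ Saneken tirti
Only *tirde yields all of Kador sirte, Saneken tirti.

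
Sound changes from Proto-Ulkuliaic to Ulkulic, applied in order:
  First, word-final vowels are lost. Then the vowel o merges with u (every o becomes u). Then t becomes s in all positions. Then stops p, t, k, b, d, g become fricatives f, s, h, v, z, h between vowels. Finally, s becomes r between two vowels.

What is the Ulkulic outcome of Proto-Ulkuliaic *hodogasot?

Ulkulic: *hodogasot
  hodogasot (rule 1 does not apply)
  hodogasot → hudugasut   [vowel merger]
  hudugasut → hudugasus   [unconditioned shift]
  hudugasus → huzuhasus   [intervocalic lenition]
  huzuhasus → huzuharus   [rhotacism]
  giving Ulkulic huzuharus.

huzuharus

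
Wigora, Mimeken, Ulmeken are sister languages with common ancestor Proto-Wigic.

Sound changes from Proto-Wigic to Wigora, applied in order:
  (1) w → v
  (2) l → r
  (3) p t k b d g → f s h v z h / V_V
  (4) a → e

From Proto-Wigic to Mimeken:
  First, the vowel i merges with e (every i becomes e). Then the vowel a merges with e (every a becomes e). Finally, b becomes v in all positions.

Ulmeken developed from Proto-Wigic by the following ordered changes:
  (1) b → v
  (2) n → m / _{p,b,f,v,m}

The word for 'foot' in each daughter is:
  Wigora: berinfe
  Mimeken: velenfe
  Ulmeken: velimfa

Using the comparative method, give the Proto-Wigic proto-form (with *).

Position 5: Wigora has n, Mimeken has n, Ulmeken has m. Wigora preserves n here (none of its changes turn any other segment into n), so the proto-segment is *n.
Position 7: Wigora has e, Mimeken has e, Ulmeken has a. Ulmeken preserves a here (none of its changes turn any other segment into a), so the proto-segment is *a.
Position 3: Wigora has r, Mimeken has l, Ulmeken has l. Mimeken preserves l here (none of its changes turn any other segment into l), so the proto-segment is *l.
Continuing position by position gives *belinfa; check it forward:
Wigora: *belinfa
  belinfa (rule 1 does not apply)
  belinfa → berinfa   [unconditioned shift]
  berinfa (rule 3 does not apply)
  berinfa → berinfe   [vowel merger]
  giving Wigora berinfe.
Mimeken: *belinfa
  belinfa → belenfa   [vowel merger]
  belenfa → belenfe   [vowel merger]
  belenfe → velenfe   [unconditioned shift]
  giving Mimeken velenfe.
Ulmeken: *belinfa > velinfa > velimfa  (by unconditioned shift, nasal place assimilation)
No other proto-form is consistent with every reflex, so the reconstruction is *belinfa.

*belinfa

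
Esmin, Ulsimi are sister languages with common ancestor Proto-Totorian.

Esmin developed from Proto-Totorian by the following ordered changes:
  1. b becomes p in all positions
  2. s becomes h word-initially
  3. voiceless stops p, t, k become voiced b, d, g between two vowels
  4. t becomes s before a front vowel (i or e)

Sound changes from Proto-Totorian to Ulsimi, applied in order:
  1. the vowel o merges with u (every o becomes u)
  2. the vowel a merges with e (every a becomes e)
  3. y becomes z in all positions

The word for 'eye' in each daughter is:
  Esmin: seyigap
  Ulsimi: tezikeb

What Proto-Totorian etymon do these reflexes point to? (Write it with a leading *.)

*teyikab

Position 1: Esmin has s, Ulsimi has t. Ulsimi preserves t here (none of its changes turn any other segment into t), so the proto-segment is *t.
Position 3: Esmin has y, Ulsimi has z. Esmin preserves y here (none of its changes turn any other segment into y), so the proto-segment is *y.
Position 5: Esmin has g, Ulsimi has k. Ulsimi preserves k here (none of its changes turn any other segment into k), so the proto-segment is *k.
Continuing position by position gives *teyikab; check it forward:
Esmin: *teyikab
  teyikab → teyikap   [unconditioned shift]
  teyikap (rule 2 does not apply)
  teyikap → teyigap   [intervocalic voicing]
  teyigap → seyigap   [palatalisation]
  giving Esmin seyigap.
Ulsimi: start from *teyikab.
  rule 1: no change — teyikab
  rule 2 (vowel merger): teyikab → teyikeb
  rule 3 (unconditioned shift): teyikeb → tezikeb
  ⇒ Ulsimi tezikeb
Only *teyikab yields all of Esmin seyigap, Ulsimi tezikeb.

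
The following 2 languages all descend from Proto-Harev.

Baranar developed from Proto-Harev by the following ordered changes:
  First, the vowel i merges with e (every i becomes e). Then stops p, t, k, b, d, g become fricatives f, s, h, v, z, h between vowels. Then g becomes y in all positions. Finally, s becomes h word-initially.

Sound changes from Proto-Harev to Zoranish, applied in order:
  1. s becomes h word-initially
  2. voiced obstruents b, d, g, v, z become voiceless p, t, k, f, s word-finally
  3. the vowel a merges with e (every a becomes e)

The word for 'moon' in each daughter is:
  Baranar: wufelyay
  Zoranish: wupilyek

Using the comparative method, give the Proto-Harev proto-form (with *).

*wupilyag

Position 3: Baranar has f, Zoranish has p. Taking the neighbouring segments as reconstructed: Baranar f could go back to *p or *f; Zoranish p can only go back to *p — the one source consistent with every daughter is *p.
Position 4: Baranar has e, Zoranish has i. Zoranish preserves i here (none of its changes turn any other segment into i), so the proto-segment is *i.
Position 7: Baranar has a, Zoranish has e. Baranar preserves a here (none of its changes turn any other segment into a), so the proto-segment is *a.
Continuing position by position gives *wupilyag; check it forward:
Baranar: *wupilyag
  wupilyag → wupelyag   [vowel merger]
  wupelyag → wufelyag   [intervocalic lenition]
  wufelyag → wufelyay   [unconditioned shift]
  wufelyay (rule 4 does not apply)
  giving Baranar wufelyay.
Zoranish: *wupilyag > wupilyak > wupilyek  (by final devoicing, vowel merger)
No other proto-form is consistent with every reflex, so the reconstruction is *wupilyag.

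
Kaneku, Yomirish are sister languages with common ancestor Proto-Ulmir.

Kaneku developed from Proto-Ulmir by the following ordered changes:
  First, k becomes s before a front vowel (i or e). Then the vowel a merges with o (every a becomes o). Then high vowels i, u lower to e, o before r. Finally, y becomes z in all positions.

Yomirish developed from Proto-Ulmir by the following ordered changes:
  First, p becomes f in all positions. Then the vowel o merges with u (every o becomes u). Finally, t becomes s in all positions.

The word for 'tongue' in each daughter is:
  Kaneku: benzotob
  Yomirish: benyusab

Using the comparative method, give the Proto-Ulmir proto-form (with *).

Position 4: Kaneku has z, Yomirish has y. Yomirish preserves y here (none of its changes turn any other segment into y), so the proto-segment is *y.
Position 7: Kaneku has o, Yomirish has a. Yomirish preserves a here (none of its changes turn any other segment into a), so the proto-segment is *a.
Position 6: Kaneku has t, Yomirish has s. Kaneku preserves t here (none of its changes turn any other segment into t), so the proto-segment is *t.
Verify the candidate proto-form against each daughter:
Kaneku: *benyotab
  benyotab (rule 1 does not apply)
  benyotab → benyotob   [vowel merger]
  benyotob (rule 3 does not apply)
  benyotob → benzotob   [unconditioned shift]
  giving Kaneku benzotob.
Yomirish: *benyotab > benyutab > benyusab  (by vowel merger, unconditioned shift)
No other proto-form is consistent with every reflex, so the reconstruction is *benyotab.

*benyotab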